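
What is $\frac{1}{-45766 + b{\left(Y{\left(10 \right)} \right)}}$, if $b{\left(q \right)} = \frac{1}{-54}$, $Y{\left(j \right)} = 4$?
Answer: $- \frac{54}{2471365} \approx -2.185 \cdot 10^{-5}$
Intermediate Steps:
$b{\left(q \right)} = - \frac{1}{54}$
$\frac{1}{-45766 + b{\left(Y{\left(10 \right)} \right)}} = \frac{1}{-45766 - \frac{1}{54}} = \frac{1}{- \frac{2471365}{54}} = - \frac{54}{2471365}$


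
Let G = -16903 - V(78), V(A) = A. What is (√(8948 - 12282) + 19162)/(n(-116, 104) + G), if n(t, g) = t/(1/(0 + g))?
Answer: -19162/29045 - I*√3334/29045 ≈ -0.65973 - 0.001988*I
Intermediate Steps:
n(t, g) = g*t (n(t, g) = t/(1/g) = t*g = g*t)
G = -16981 (G = -16903 - 1*78 = -16903 - 78 = -16981)
(√(8948 - 12282) + 19162)/(n(-116, 104) + G) = (√(8948 - 12282) + 19162)/(104*(-116) - 16981) = (√(-3334) + 19162)/(-12064 - 16981) = (I*√3334 + 19162)/(-29045) = (19162 + I*√3334)*(-1/29045) = -19162/29045 - I*√3334/29045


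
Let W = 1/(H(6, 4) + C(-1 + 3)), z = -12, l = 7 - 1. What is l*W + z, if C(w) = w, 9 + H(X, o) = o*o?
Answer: -34/3 ≈ -11.333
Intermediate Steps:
l = 6
H(X, o) = -9 + o² (H(X, o) = -9 + o*o = -9 + o²)
W = ⅑ (W = 1/((-9 + 4²) + (-1 + 3)) = 1/((-9 + 16) + 2) = 1/(7 + 2) = 1/9 = ⅑ ≈ 0.11111)
l*W + z = 6*(⅑) - 12 = ⅔ - 12 = -34/3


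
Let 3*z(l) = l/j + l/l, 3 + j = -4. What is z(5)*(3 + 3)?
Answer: 4/7 ≈ 0.57143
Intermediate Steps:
j = -7 (j = -3 - 4 = -7)
z(l) = ⅓ - l/21 (z(l) = (l/(-7) + l/l)/3 = (l*(-⅐) + 1)/3 = (-l/7 + 1)/3 = (1 - l/7)/3 = ⅓ - l/21)
z(5)*(3 + 3) = (⅓ - 1/21*5)*(3 + 3) = (⅓ - 5/21)*6 = (2/21)*6 = 4/7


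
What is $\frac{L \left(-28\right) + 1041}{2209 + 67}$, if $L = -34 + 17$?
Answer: $\frac{1517}{2276} \approx 0.66652$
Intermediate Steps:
$L = -17$
$\frac{L \left(-28\right) + 1041}{2209 + 67} = \frac{\left(-17\right) \left(-28\right) + 1041}{2209 + 67} = \frac{476 + 1041}{2276} = 1517 \cdot \frac{1}{2276} = \frac{1517}{2276}$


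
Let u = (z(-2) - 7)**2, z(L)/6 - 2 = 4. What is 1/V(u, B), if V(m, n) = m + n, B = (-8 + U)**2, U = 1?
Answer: 1/890 ≈ 0.0011236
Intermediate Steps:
z(L) = 36 (z(L) = 12 + 6*4 = 12 + 24 = 36)
u = 841 (u = (36 - 7)**2 = 29**2 = 841)
B = 49 (B = (-8 + 1)**2 = (-7)**2 = 49)
1/V(u, B) = 1/(841 + 49) = 1/890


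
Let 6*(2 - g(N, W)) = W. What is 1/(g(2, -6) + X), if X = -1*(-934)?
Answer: 1/937 ≈ 0.0010672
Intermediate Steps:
g(N, W) = 2 - W/6
X = 934
1/(g(2, -6) + X) = 1/((2 - ⅙*(-6)) + 934) = 1/((2 + 1) + 934) = 1/(3 + 934) = 1/937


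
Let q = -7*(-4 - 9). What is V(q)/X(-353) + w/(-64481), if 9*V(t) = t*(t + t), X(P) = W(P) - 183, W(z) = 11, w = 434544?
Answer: -870304217/49908294 ≈ -17.438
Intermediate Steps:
q = 91 (q = -7*(-13) = 91)
X(P) = -172 (X(P) = 11 - 183 = -172)
V(t) = 2*t²/9 (V(t) = (t*(t + t))/9 = (t*(2*t))/9 = (2*t²)/9 = 2*t²/9)
V(q)/X(-353) + w/(-64481) = ((2/9)*91²)/(-172) + 434544/(-64481) = ((2/9)*8281)*(-1/172) + 434544*(-1/64481) = (16562/9)*(-1/172) - 434544/64481 = -8281/774 - 434544/64481 = -870304217/49908294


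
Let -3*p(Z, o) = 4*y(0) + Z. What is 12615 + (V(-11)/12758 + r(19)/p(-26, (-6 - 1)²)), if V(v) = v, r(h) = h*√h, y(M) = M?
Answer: 160942159/12758 + 57*√19/26 ≈ 12625.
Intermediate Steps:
r(h) = h^(3/2)
p(Z, o) = -Z/3 (p(Z, o) = -(4*0 + Z)/3 = -(0 + Z)/3 = -Z/3)
12615 + (V(-11)/12758 + r(19)/p(-26, (-6 - 1)²)) = 12615 + (-11/12758 + 19^(3/2)/((-⅓*(-26)))) = 12615 + (-11*1/12758 + (19*√19)/(26/3)) = 12615 + (-11/12758 + (19*√19)*(3/26)) = 12615 + (-11/12758 + 57*√19/26) = 160942159/12758 + 57*√19/26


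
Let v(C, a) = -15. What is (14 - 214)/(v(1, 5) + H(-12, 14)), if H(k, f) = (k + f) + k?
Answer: 8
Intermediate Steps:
H(k, f) = f + 2*k (H(k, f) = (f + k) + k = f + 2*k)
(14 - 214)/(v(1, 5) + H(-12, 14)) = (14 - 214)/(-15 + (14 + 2*(-12))) = -200/(-15 + (14 - 24)) = -200/(-15 - 10) = -200/(-25) = -200*(-1/25) = 8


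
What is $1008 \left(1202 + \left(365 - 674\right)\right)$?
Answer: $900144$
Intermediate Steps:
$1008 \left(1202 + \left(365 - 674\right)\right) = 1008 \left(1202 - 309\right) = 1008 \cdot 893 = 900144$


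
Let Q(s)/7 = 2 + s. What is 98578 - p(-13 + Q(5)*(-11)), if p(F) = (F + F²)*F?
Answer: 167990482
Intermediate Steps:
Q(s) = 14 + 7*s (Q(s) = 7*(2 + s) = 14 + 7*s)
p(F) = F*(F + F²)
98578 - p(-13 + Q(5)*(-11)) = 98578 - (-13 + (14 + 7*5)*(-11))²*(1 + (-13 + (14 + 7*5)*(-11))) = 98578 - (-13 + (14 + 35)*(-11))²*(1 + (-13 + (14 + 35)*(-11))) = 98578 - (-13 + 49*(-11))²*(1 + (-13 + 49*(-11))) = 98578 - (-13 - 539)²*(1 + (-13 - 539)) = 98578 - (-552)²*(1 - 552) = 98578 - 304704*(-551) = 98578 - 1*(-167891904) = 98578 + 167891904 = 167990482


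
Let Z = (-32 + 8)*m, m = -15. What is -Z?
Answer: -360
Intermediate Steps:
Z = 360 (Z = (-32 + 8)*(-15) = -24*(-15) = 360)
-Z = -1*360 = -360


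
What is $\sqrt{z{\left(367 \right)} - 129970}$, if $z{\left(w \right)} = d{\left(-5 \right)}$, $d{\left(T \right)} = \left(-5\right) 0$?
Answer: $i \sqrt{129970} \approx 360.51 i$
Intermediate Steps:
$d{\left(T \right)} = 0$
$z{\left(w \right)} = 0$
$\sqrt{z{\left(367 \right)} - 129970} = \sqrt{0 - 129970} = \sqrt{-129970} = i \sqrt{129970}$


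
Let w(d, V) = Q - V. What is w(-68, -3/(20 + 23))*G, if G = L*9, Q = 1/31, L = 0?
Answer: 0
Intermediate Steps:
Q = 1/31 ≈ 0.032258
w(d, V) = 1/31 - V
G = 0 (G = 0*9 = 0)
w(-68, -3/(20 + 23))*G = (1/31 - (-3)/(20 + 23))*0 = (1/31 - (-3)/43)*0 = (1/31 - 1*(-3/43))*0 = (1/31 + 3/43)*0 = (136/1333)*0 = 0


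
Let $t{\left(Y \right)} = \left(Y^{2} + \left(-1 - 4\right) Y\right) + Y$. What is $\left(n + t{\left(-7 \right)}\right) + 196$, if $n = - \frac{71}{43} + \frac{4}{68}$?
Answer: $\frac{198399}{731} \approx 271.41$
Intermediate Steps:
$t{\left(Y \right)} = Y^{2} - 4 Y$ ($t{\left(Y \right)} = \left(Y^{2} - 5 Y\right) + Y = Y^{2} - 4 Y$)
$n = - \frac{1164}{731}$ ($n = \left(-71\right) \frac{1}{43} + 4 \cdot \frac{1}{68} = - \frac{71}{43} + \frac{1}{17} = - \frac{1164}{731} \approx -1.5923$)
$\left(n + t{\left(-7 \right)}\right) + 196 = \left(- \frac{1164}{731} - 7 \left(-4 - 7\right)\right) + 196 = \left(- \frac{1164}{731} - -77\right) + 196 = \left(- \frac{1164}{731} + 77\right) + 196 = \frac{55123}{731} + 196 = \frac{198399}{731}$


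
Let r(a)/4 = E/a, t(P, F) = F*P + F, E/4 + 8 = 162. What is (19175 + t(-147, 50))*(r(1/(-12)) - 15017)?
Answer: -529446875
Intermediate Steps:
E = 616 (E = -32 + 4*162 = -32 + 648 = 616)
t(P, F) = F + F*P
r(a) = 2464/a (r(a) = 4*(616/a) = 2464/a)
(19175 + t(-147, 50))*(r(1/(-12)) - 15017) = (19175 + 50*(1 - 147))*(2464/(1/(-12)) - 15017) = (19175 + 50*(-146))*(2464/(-1/12) - 15017) = (19175 - 7300)*(2464*(-12) - 15017) = 11875*(-29568 - 15017) = 11875*(-44585) = -529446875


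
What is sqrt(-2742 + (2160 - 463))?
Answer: I*sqrt(1045) ≈ 32.326*I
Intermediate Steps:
sqrt(-2742 + (2160 - 463)) = sqrt(-2742 + 1697) = sqrt(-1045) = I*sqrt(1045)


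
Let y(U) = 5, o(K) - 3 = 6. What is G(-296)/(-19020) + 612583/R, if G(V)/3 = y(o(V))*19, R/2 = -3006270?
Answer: -55687094/476493795 ≈ -0.11687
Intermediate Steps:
R = -6012540 (R = 2*(-3006270) = -6012540)
o(K) = 9 (o(K) = 3 + 6 = 9)
G(V) = 285 (G(V) = 3*(5*19) = 3*95 = 285)
G(-296)/(-19020) + 612583/R = 285/(-19020) + 612583/(-6012540) = 285*(-1/19020) + 612583*(-1/6012540) = -19/1268 - 612583/6012540 = -55687094/476493795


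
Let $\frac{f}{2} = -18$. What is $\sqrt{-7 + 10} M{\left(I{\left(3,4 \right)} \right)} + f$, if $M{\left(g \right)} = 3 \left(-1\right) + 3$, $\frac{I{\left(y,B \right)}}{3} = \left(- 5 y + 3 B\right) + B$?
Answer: $-36$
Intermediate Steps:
$f = -36$ ($f = 2 \left(-18\right) = -36$)
$I{\left(y,B \right)} = - 15 y + 12 B$ ($I{\left(y,B \right)} = 3 \left(\left(- 5 y + 3 B\right) + B\right) = 3 \left(- 5 y + 4 B\right) = - 15 y + 12 B$)
$M{\left(g \right)} = 0$ ($M{\left(g \right)} = -3 + 3 = 0$)
$\sqrt{-7 + 10} M{\left(I{\left(3,4 \right)} \right)} + f = \sqrt{-7 + 10} \cdot 0 - 36 = \sqrt{3} \cdot 0 - 36 = 0 - 36 = -36$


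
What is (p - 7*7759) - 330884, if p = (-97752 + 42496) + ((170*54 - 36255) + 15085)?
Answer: -452443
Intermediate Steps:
p = -67246 (p = -55256 + ((9180 - 36255) + 15085) = -55256 + (-27075 + 15085) = -55256 - 11990 = -67246)
(p - 7*7759) - 330884 = (-67246 - 7*7759) - 330884 = (-67246 - 54313) - 330884 = -121559 - 330884 = -452443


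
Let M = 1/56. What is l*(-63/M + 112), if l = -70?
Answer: 239120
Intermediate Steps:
M = 1/56 ≈ 0.017857
l*(-63/M + 112) = -70*(-63/1/56 + 112) = -70*(-63*56 + 112) = -70*(-3528 + 112) = -70*(-3416) = 239120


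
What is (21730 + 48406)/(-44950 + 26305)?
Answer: -6376/1695 ≈ -3.7617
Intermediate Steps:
(21730 + 48406)/(-44950 + 26305) = 70136/(-18645) = 70136*(-1/18645) = -6376/1695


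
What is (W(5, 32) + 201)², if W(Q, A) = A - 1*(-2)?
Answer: 55225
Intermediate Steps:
W(Q, A) = 2 + A (W(Q, A) = A + 2 = 2 + A)
(W(5, 32) + 201)² = ((2 + 32) + 201)² = (34 + 201)² = 235² = 55225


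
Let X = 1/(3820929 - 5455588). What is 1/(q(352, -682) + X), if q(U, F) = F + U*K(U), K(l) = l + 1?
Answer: 1634659/202001351265 ≈ 8.0923e-6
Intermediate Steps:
K(l) = 1 + l
q(U, F) = F + U*(1 + U)
X = -1/1634659 (X = 1/(-1634659) = -1/1634659 ≈ -6.1175e-7)
1/(q(352, -682) + X) = 1/((-682 + 352*(1 + 352)) - 1/1634659) = 1/((-682 + 352*353) - 1/1634659) = 1/((-682 + 124256) - 1/1634659) = 1/(123574 - 1/1634659) = 1/(202001351265/1634659) = 1634659/202001351265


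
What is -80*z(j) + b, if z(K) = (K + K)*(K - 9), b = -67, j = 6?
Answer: 2813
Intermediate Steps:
z(K) = 2*K*(-9 + K) (z(K) = (2*K)*(-9 + K) = 2*K*(-9 + K))
-80*z(j) + b = -160*6*(-9 + 6) - 67 = -160*6*(-3) - 67 = -80*(-36) - 67 = 2880 - 67 = 2813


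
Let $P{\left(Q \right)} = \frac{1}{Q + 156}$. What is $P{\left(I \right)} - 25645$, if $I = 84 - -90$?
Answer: $- \frac{8462849}{330} \approx -25645.0$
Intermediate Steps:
$I = 174$ ($I = 84 + 90 = 174$)
$P{\left(Q \right)} = \frac{1}{156 + Q}$
$P{\left(I \right)} - 25645 = \frac{1}{156 + 174} - 25645 = \frac{1}{330} - 25645 = - \frac{8462849}{330}$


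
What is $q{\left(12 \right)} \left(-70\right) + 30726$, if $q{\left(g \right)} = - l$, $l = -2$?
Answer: $30586$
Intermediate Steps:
$q{\left(g \right)} = 2$ ($q{\left(g \right)} = \left(-1\right) \left(-2\right) = 2$)
$q{\left(12 \right)} \left(-70\right) + 30726 = 2 \left(-70\right) + 30726 = -140 + 30726 = 30586$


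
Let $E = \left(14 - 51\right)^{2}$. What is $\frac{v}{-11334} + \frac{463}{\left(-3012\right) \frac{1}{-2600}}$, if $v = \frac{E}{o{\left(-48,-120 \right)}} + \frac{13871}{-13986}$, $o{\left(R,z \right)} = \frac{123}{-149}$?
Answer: $\frac{652217945217983}{1631301781284} \approx 399.81$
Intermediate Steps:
$E = 1369$ ($E = \left(-37\right)^{2} = 1369$)
$o{\left(R,z \right)} = - \frac{123}{149}$ ($o{\left(R,z \right)} = 123 \left(- \frac{1}{149}\right) = - \frac{123}{149}$)
$v = - \frac{951528133}{573426}$ ($v = \frac{1369}{- \frac{123}{149}} + \frac{13871}{-13986} = 1369 \left(- \frac{149}{123}\right) + 13871 \left(- \frac{1}{13986}\right) = - \frac{203981}{123} - \frac{13871}{13986} = - \frac{951528133}{573426} \approx -1659.4$)
$\frac{v}{-11334} + \frac{463}{\left(-3012\right) \frac{1}{-2600}} = - \frac{951528133}{573426 \left(-11334\right)} + \frac{463}{\left(-3012\right) \frac{1}{-2600}} = \left(- \frac{951528133}{573426}\right) \left(- \frac{1}{11334}\right) + \frac{463}{\left(-3012\right) \left(- \frac{1}{2600}\right)} = \frac{951528133}{6499210284} + \frac{463}{\frac{753}{650}} = \frac{951528133}{6499210284} + 463 \cdot \frac{650}{753} = \frac{951528133}{6499210284} + \frac{300950}{753} = \frac{652217945217983}{1631301781284}$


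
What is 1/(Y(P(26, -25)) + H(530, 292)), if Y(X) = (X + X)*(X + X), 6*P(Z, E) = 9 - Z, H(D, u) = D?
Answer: 9/5059 ≈ 0.0017790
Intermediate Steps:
P(Z, E) = 3/2 - Z/6 (P(Z, E) = (9 - Z)/6 = 3/2 - Z/6)
Y(X) = 4*X² (Y(X) = (2*X)*(2*X) = 4*X²)
1/(Y(P(26, -25)) + H(530, 292)) = 1/(4*(3/2 - ⅙*26)² + 530) = 1/(4*(3/2 - 13/3)² + 530) = 1/(4*(-17/6)² + 530) = 1/(4*(289/36) + 530) = 1/(289/9 + 530) = 1/(5059/9) = 9/5059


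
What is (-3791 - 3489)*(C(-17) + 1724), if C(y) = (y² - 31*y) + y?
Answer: -18367440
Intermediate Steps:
C(y) = y² - 30*y
(-3791 - 3489)*(C(-17) + 1724) = (-3791 - 3489)*(-17*(-30 - 17) + 1724) = -7280*(-17*(-47) + 1724) = -7280*(799 + 1724) = -7280*2523 = -18367440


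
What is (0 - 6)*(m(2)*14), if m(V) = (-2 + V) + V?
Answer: -168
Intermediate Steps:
m(V) = -2 + 2*V
(0 - 6)*(m(2)*14) = (0 - 6)*((-2 + 2*2)*14) = -6*(-2 + 4)*14 = -12*14 = -6*28 = -168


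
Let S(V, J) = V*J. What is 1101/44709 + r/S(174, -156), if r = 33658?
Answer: -245821663/202263516 ≈ -1.2154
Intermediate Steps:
S(V, J) = J*V
1101/44709 + r/S(174, -156) = 1101/44709 + 33658/((-156*174)) = 1101*(1/44709) + 33658/(-27144) = 367/14903 + 33658*(-1/27144) = 367/14903 - 16829/13572 = -245821663/202263516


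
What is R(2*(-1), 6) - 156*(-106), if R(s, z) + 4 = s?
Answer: 16530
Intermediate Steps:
R(s, z) = -4 + s
R(2*(-1), 6) - 156*(-106) = (-4 + 2*(-1)) - 156*(-106) = (-4 - 2) + 16536 = -6 + 16536 = 16530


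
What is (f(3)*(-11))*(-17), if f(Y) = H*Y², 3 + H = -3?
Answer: -10098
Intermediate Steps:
H = -6 (H = -3 - 3 = -6)
f(Y) = -6*Y²
(f(3)*(-11))*(-17) = (-6*3²*(-11))*(-17) = (-6*9*(-11))*(-17) = -54*(-11)*(-17) = 594*(-17) = -10098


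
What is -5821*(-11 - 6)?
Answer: 98957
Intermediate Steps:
-5821*(-11 - 6) = -5821*(-17) = 98957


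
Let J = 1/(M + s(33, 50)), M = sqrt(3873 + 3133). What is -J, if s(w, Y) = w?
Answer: 33/5917 - sqrt(7006)/5917 ≈ -0.0085688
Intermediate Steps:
M = sqrt(7006) ≈ 83.702
J = 1/(33 + sqrt(7006)) (J = 1/(sqrt(7006) + 33) = 1/(33 + sqrt(7006)) ≈ 0.0085688)
-J = -(-33/5917 + sqrt(7006)/5917) = 33/5917 - sqrt(7006)/5917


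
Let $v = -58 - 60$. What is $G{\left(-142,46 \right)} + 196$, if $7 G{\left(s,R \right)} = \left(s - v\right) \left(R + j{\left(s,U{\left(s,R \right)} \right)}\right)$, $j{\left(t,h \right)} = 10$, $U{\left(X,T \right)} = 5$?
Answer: $4$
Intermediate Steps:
$v = -118$ ($v = -58 - 60 = -118$)
$G{\left(s,R \right)} = \frac{\left(10 + R\right) \left(118 + s\right)}{7}$ ($G{\left(s,R \right)} = \frac{\left(s - -118\right) \left(R + 10\right)}{7} = \frac{\left(s + 118\right) \left(10 + R\right)}{7} = \frac{\left(118 + s\right) \left(10 + R\right)}{7} = \frac{\left(10 + R\right) \left(118 + s\right)}{7}$)
$G{\left(-142,46 \right)} + 196 = \left(\frac{1180}{7} + \frac{10}{7} \left(-142\right) + \frac{118}{7} \cdot 46 + \frac{1}{7} \cdot 46 \left(-142\right)\right) + 196 = \left(\frac{1180}{7} - \frac{1420}{7} + \frac{5428}{7} - \frac{6532}{7}\right) + 196 = -192 + 196 = 4$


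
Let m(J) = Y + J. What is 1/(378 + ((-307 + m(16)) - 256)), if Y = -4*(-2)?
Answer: -1/161 ≈ -0.0062112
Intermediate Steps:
Y = 8
m(J) = 8 + J
1/(378 + ((-307 + m(16)) - 256)) = 1/(378 + ((-307 + (8 + 16)) - 256)) = 1/(378 + ((-307 + 24) - 256)) = 1/(378 + (-283 - 256)) = 1/(378 - 539) = 1/(-161) = -1/161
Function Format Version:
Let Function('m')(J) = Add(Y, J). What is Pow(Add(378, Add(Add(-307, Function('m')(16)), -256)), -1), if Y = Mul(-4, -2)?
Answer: Rational(-1, 161) ≈ -0.0062112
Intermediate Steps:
Y = 8
Function('m')(J) = Add(8, J)
Pow(Add(378, Add(Add(-307, Function('m')(16)), -256)), -1) = Pow(Add(378, Add(Add(-307, Add(8, 16)), -256)), -1) = Pow(Add(378, Add(Add(-307, 24), -256)), -1) = Pow(Add(378, Add(-283, -256)), -1) = Pow(Add(378, -539), -1) = Pow(-161, -1) = Rational(-1, 161)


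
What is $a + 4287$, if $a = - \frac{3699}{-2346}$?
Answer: $\frac{3353667}{782} \approx 4288.6$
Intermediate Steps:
$a = \frac{1233}{782}$ ($a = \left(-3699\right) \left(- \frac{1}{2346}\right) = \frac{1233}{782} \approx 1.5767$)
$a + 4287 = \frac{1233}{782} + 4287 = \frac{3353667}{782}$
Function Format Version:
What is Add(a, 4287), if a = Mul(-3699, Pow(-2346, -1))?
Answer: Rational(3353667, 782) ≈ 4288.6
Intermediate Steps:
a = Rational(1233, 782) (a = Mul(-3699, Rational(-1, 2346)) = Rational(1233, 782) ≈ 1.5767)
Add(a, 4287) = Add(Rational(1233, 782), 4287) = Rational(3353667, 782)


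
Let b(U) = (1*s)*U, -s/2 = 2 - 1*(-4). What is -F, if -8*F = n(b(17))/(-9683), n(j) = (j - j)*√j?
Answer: 0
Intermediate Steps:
s = -12 (s = -2*(2 - 1*(-4)) = -2*(2 + 4) = -2*6 = -12)
b(U) = -12*U (b(U) = (1*(-12))*U = -12*U)
n(j) = 0 (n(j) = 0*√j = 0)
F = 0 (F = -0/(-9683) = -0*(-1)/9683 = -⅛*0 = 0)
-F = -1*0 = 0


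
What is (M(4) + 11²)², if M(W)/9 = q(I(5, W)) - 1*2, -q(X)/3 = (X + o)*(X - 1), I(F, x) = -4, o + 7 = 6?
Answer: 327184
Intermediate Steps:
o = -1 (o = -7 + 6 = -1)
q(X) = -3*(-1 + X)² (q(X) = -3*(X - 1)*(X - 1) = -3*(-1 + X)*(-1 + X) = -3*(-1 + X)²)
M(W) = -693 (M(W) = 9*((-3 - 3*(-4)² + 6*(-4)) - 1*2) = 9*((-3 - 3*16 - 24) - 2) = 9*((-3 - 48 - 24) - 2) = 9*(-75 - 2) = 9*(-77) = -693)
(M(4) + 11²)² = (-693 + 11²)² = (-693 + 121)² = (-572)² = 327184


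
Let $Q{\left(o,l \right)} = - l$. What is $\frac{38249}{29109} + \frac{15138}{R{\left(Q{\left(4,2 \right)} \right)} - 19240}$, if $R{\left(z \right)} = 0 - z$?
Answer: $\frac{147591110}{279999471} \approx 0.52711$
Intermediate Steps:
$R{\left(z \right)} = - z$
$\frac{38249}{29109} + \frac{15138}{R{\left(Q{\left(4,2 \right)} \right)} - 19240} = \frac{38249}{29109} + \frac{15138}{- \left(-1\right) 2 - 19240} = 38249 \cdot \frac{1}{29109} + \frac{15138}{\left(-1\right) \left(-2\right) - 19240} = \frac{38249}{29109} + \frac{15138}{2 - 19240} = \frac{38249}{29109} + \frac{15138}{-19238} = \frac{38249}{29109} + 15138 \left(- \frac{1}{19238}\right) = \frac{38249}{29109} - \frac{7569}{9619} = \frac{147591110}{279999471}$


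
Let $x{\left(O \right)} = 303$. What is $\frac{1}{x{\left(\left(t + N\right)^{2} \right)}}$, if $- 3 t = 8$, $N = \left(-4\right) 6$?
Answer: $\frac{1}{303} \approx 0.0033003$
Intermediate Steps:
$N = -24$
$t = - \frac{8}{3}$ ($t = \left(- \frac{1}{3}\right) 8 = - \frac{8}{3} \approx -2.6667$)
$\frac{1}{x{\left(\left(t + N\right)^{2} \right)}} = \frac{1}{303}$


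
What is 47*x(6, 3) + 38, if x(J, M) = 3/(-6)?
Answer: 29/2 ≈ 14.500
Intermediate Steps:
x(J, M) = -1/2 (x(J, M) = 3*(-1/6) = -1/2)
47*x(6, 3) + 38 = 47*(-1/2) + 38 = -47/2 + 38 = 29/2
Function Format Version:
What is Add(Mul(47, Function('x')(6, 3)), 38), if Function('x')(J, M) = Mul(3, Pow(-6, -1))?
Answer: Rational(29, 2) ≈ 14.500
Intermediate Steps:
Function('x')(J, M) = Rational(-1, 2) (Function('x')(J, M) = Mul(3, Rational(-1, 6)) = Rational(-1, 2))
Add(Mul(47, Function('x')(6, 3)), 38) = Add(Mul(47, Rational(-1, 2)), 38) = Add(Rational(-47, 2), 38) = Rational(29, 2)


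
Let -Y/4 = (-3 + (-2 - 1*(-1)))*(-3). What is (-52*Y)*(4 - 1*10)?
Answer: -14976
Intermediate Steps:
Y = -48 (Y = -4*(-3 + (-2 - 1*(-1)))*(-3) = -4*(-3 + (-2 + 1))*(-3) = -4*(-3 - 1)*(-3) = -(-16)*(-3) = -4*12 = -48)
(-52*Y)*(4 - 1*10) = (-52*(-48))*(4 - 1*10) = 2496*(4 - 10) = 2496*(-6) = -14976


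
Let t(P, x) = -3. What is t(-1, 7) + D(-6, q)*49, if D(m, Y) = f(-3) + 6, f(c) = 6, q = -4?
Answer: 585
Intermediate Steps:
D(m, Y) = 12 (D(m, Y) = 6 + 6 = 12)
t(-1, 7) + D(-6, q)*49 = -3 + 12*49 = -3 + 588 = 585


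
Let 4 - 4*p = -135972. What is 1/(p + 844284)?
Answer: 1/878278 ≈ 1.1386e-6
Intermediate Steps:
p = 33994 (p = 1 - 1/4*(-135972) = 1 + 33993 = 33994)
1/(p + 844284) = 1/(33994 + 844284) = 1/878278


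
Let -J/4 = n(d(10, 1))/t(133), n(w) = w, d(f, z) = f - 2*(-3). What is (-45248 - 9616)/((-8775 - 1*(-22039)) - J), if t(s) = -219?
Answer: -750951/181547 ≈ -4.1364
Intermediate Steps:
d(f, z) = 6 + f (d(f, z) = f + 6 = 6 + f)
J = 64/219 (J = -4*(6 + 10)/(-219) = -64*(-1)/219 = -4*(-16/219) = 64/219 ≈ 0.29224)
(-45248 - 9616)/((-8775 - 1*(-22039)) - J) = (-45248 - 9616)/((-8775 - 1*(-22039)) - 1*64/219) = -54864/((-8775 + 22039) - 64/219) = -54864/(13264 - 64/219) = -54864/2904752/219 = -54864*219/2904752 = -750951/181547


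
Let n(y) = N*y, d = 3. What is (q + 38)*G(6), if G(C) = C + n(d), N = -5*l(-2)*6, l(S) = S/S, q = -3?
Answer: -2940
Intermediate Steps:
l(S) = 1
N = -30 (N = -5*1*6 = -5*6 = -30)
n(y) = -30*y
G(C) = -90 + C (G(C) = C - 30*3 = C - 90 = -90 + C)
(q + 38)*G(6) = (-3 + 38)*(-90 + 6) = 35*(-84) = -2940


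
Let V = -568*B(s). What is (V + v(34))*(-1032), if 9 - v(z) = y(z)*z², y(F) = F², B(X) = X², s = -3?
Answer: 1384365048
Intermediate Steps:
v(z) = 9 - z⁴ (v(z) = 9 - z²*z² = 9 - z⁴)
V = -5112 (V = -568*(-3)² = -568*9 = -5112)
(V + v(34))*(-1032) = (-5112 + (9 - 1*34⁴))*(-1032) = (-5112 + (9 - 1*1336336))*(-1032) = (-5112 + (9 - 1336336))*(-1032) = (-5112 - 1336327)*(-1032) = -1341439*(-1032) = 1384365048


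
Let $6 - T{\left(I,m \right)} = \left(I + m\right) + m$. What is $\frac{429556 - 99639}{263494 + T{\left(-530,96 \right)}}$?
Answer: $\frac{329917}{263838} \approx 1.2505$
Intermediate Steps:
$T{\left(I,m \right)} = 6 - I - 2 m$ ($T{\left(I,m \right)} = 6 - \left(\left(I + m\right) + m\right) = 6 - \left(I + 2 m\right) = 6 - I - 2 m$)
$\frac{429556 - 99639}{263494 + T{\left(-530,96 \right)}} = \frac{429556 - 99639}{263494 - -344} = \frac{329917}{263494 + \left(6 + 530 - 192\right)} = \frac{329917}{263494 + 344} = \frac{329917}{263838}$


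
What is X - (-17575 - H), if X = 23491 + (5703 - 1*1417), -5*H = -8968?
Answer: 235728/5 ≈ 47146.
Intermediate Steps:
H = 8968/5 (H = -1/5*(-8968) = 8968/5 ≈ 1793.6)
X = 27777 (X = 23491 + (5703 - 1417) = 23491 + 4286 = 27777)
X - (-17575 - H) = 27777 - (-17575 - 1*8968/5) = 27777 - (-17575 - 8968/5) = 27777 - 1*(-96843/5) = 27777 + 96843/5 = 235728/5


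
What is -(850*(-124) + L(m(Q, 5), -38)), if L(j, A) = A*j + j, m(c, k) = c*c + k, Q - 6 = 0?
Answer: 106917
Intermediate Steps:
Q = 6 (Q = 6 + 0 = 6)
m(c, k) = k + c² (m(c, k) = c² + k = k + c²)
L(j, A) = j + A*j
-(850*(-124) + L(m(Q, 5), -38)) = -(850*(-124) + (5 + 6²)*(1 - 38)) = -(-105400 + (5 + 36)*(-37)) = -(-105400 + 41*(-37)) = -(-105400 - 1517) = -1*(-106917) = 106917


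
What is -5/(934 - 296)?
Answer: -5/638 ≈ -0.0078370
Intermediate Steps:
-5/(934 - 296) = -5/638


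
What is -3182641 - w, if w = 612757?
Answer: -3795398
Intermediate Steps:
-3182641 - w = -3182641 - 1*612757 = -3182641 - 612757 = -3795398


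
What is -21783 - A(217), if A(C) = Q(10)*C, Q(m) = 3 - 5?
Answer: -21349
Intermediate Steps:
Q(m) = -2
A(C) = -2*C
-21783 - A(217) = -21783 - (-2)*217 = -21783 - 1*(-434) = -21783 + 434 = -21349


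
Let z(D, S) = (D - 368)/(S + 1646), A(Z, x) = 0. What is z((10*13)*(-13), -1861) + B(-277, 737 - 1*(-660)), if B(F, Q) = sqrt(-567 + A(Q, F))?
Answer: 2058/215 + 9*I*sqrt(7) ≈ 9.5721 + 23.812*I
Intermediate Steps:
z(D, S) = (-368 + D)/(1646 + S)
B(F, Q) = 9*I*sqrt(7) (B(F, Q) = sqrt(-567 + 0) = sqrt(-567) = 9*I*sqrt(7))
z((10*13)*(-13), -1861) + B(-277, 737 - 1*(-660)) = (-368 + (10*13)*(-13))/(1646 - 1861) + 9*I*sqrt(7) = (-368 + 130*(-13))/(-215) + 9*I*sqrt(7) = -(-368 - 1690)/215 + 9*I*sqrt(7) = -1/215*(-2058) + 9*I*sqrt(7) = 2058/215 + 9*I*sqrt(7)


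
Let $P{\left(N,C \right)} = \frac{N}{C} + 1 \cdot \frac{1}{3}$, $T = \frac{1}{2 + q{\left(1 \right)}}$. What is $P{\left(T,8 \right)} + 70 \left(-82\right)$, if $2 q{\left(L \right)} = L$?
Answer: $- \frac{344377}{60} \approx -5739.6$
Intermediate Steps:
$q{\left(L \right)} = \frac{L}{2}$
$T = \frac{2}{5}$ ($T = \frac{1}{2 + \frac{1}{2} \cdot 1} = \frac{1}{2 + \frac{1}{2}} = \frac{1}{\frac{5}{2}} = \frac{2}{5} \approx 0.4$)
$P{\left(N,C \right)} = \frac{1}{3} + \frac{N}{C}$ ($P{\left(N,C \right)} = \frac{N}{C} + 1 \cdot \frac{1}{3} = \frac{N}{C} + \frac{1}{3} = \frac{1}{3} + \frac{N}{C}$)
$P{\left(T,8 \right)} + 70 \left(-82\right) = \frac{\frac{2}{5} + \frac{1}{3} \cdot 8}{8} + 70 \left(-82\right) = \frac{\frac{2}{5} + \frac{8}{3}}{8} - 5740 = \frac{1}{8} \cdot \frac{46}{15} - 5740 = \frac{23}{60} - 5740 = - \frac{344377}{60}$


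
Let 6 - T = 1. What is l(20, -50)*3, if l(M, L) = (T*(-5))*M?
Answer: -1500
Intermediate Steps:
T = 5 (T = 6 - 1*1 = 6 - 1 = 5)
l(M, L) = -25*M (l(M, L) = (5*(-5))*M = -25*M)
l(20, -50)*3 = -25*20*3 = -500*3 = -1500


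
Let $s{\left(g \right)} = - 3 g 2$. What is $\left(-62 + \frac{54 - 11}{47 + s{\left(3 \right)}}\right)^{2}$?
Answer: $\frac{3080025}{841} \approx 3662.3$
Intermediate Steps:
$s{\left(g \right)} = - 6 g$
$\left(-62 + \frac{54 - 11}{47 + s{\left(3 \right)}}\right)^{2} = \left(-62 + \frac{54 - 11}{47 - 18}\right)^{2} = \left(-62 + \frac{43}{47 - 18}\right)^{2} = \left(-62 + \frac{43}{29}\right)^{2} = \left(- \frac{1755}{29}\right)^{2} = \frac{3080025}{841}$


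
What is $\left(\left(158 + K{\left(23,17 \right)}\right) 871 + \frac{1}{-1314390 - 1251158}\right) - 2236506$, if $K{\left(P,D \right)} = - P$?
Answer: $- \frac{5436193533709}{2565548} \approx -2.1189 \cdot 10^{6}$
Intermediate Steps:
$\left(\left(158 + K{\left(23,17 \right)}\right) 871 + \frac{1}{-1314390 - 1251158}\right) - 2236506 = \left(\left(158 - 23\right) 871 + \frac{1}{-1314390 - 1251158}\right) - 2236506 = \left(\left(158 - 23\right) 871 + \frac{1}{-2565548}\right) - 2236506 = \left(135 \cdot 871 - \frac{1}{2565548}\right) - 2236506 = \left(117585 - \frac{1}{2565548}\right) - 2236506 = \frac{301669961579}{2565548} - 2236506 = - \frac{5436193533709}{2565548}$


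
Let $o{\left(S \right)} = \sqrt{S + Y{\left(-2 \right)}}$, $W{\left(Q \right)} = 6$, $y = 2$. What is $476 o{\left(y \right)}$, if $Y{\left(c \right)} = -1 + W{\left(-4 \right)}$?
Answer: $476 \sqrt{7} \approx 1259.4$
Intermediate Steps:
$Y{\left(c \right)} = 5$ ($Y{\left(c \right)} = -1 + 6 = 5$)
$o{\left(S \right)} = \sqrt{5 + S}$ ($o{\left(S \right)} = \sqrt{S + 5} = \sqrt{5 + S}$)
$476 o{\left(y \right)} = 476 \sqrt{5 + 2} = 476 \sqrt{7}$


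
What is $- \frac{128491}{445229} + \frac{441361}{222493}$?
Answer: $\frac{167918368606}{99060335897} \approx 1.6951$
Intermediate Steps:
$- \frac{128491}{445229} + \frac{441361}{222493} = \frac{167918368606}{99060335897}$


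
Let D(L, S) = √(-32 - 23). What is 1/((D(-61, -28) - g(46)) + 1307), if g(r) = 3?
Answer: 1304/1700471 - I*√55/1700471 ≈ 0.00076685 - 4.3613e-6*I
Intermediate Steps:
D(L, S) = I*√55 (D(L, S) = √(-55) = I*√55)
1/((D(-61, -28) - g(46)) + 1307) = 1/((I*√55 - 1*3) + 1307) = 1/((I*√55 - 3) + 1307) = 1/((-3 + I*√55) + 1307) = 1/(1304 + I*√55)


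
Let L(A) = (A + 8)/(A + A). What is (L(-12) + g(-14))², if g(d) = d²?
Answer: 1385329/36 ≈ 38481.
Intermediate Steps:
L(A) = (8 + A)/(2*A) (L(A) = (8 + A)/((2*A)) = (8 + A)*(1/(2*A)) = (8 + A)/(2*A))
(L(-12) + g(-14))² = ((½)*(8 - 12)/(-12) + (-14)²)² = ((½)*(-1/12)*(-4) + 196)² = (⅙ + 196)² = (1177/6)² = 1385329/36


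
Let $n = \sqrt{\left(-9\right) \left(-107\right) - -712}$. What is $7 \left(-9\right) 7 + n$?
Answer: $-441 + 5 \sqrt{67} \approx -400.07$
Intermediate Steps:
$n = 5 \sqrt{67}$ ($n = \sqrt{963 + 712} = \sqrt{1675} = 5 \sqrt{67} \approx 40.927$)
$7 \left(-9\right) 7 + n = 7 \left(-9\right) 7 + 5 \sqrt{67} = \left(-63\right) 7 + 5 \sqrt{67} = -441 + 5 \sqrt{67}$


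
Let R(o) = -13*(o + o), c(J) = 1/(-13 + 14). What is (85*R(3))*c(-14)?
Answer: -6630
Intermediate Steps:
c(J) = 1 (c(J) = 1/1 = 1)
R(o) = -26*o
(85*R(3))*c(-14) = (85*(-26*3))*1 = (85*(-78))*1 = -6630*1 = -6630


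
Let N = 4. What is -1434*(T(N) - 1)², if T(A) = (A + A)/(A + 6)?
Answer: -1434/25 ≈ -57.360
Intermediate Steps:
T(A) = 2*A/(6 + A) (T(A) = (2*A)/(6 + A) = 2*A/(6 + A))
-1434*(T(N) - 1)² = -1434*(2*4/(6 + 4) - 1)² = -1434*(2*4/10 - 1)² = -1434*(2*4*(⅒) - 1)² = -1434*(⅘ - 1)² = -1434*(-⅕)² = -1434*1/25 = -1434/25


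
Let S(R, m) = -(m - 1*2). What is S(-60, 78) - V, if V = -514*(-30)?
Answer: -15496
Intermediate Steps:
S(R, m) = 2 - m (S(R, m) = -(m - 2) = -(-2 + m) = 2 - m)
V = 15420
S(-60, 78) - V = (2 - 1*78) - 1*15420 = (2 - 78) - 15420 = -76 - 15420 = -15496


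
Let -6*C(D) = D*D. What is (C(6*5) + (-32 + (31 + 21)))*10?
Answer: -1300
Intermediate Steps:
C(D) = -D**2/6 (C(D) = -D*D/6 = -D**2/6)
(C(6*5) + (-32 + (31 + 21)))*10 = (-(6*5)**2/6 + (-32 + (31 + 21)))*10 = (-1/6*30**2 + (-32 + 52))*10 = (-1/6*900 + 20)*10 = (-150 + 20)*10 = -130*10 = -1300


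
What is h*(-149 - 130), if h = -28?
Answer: 7812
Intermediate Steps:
h*(-149 - 130) = -28*(-149 - 130) = -28*(-279) = 7812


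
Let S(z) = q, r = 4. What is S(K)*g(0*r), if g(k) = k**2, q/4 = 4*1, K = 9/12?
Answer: 0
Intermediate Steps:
K = 3/4 (K = 9*(1/12) = 3/4 ≈ 0.75000)
q = 16 (q = 4*(4*1) = 4*4 = 16)
S(z) = 16
S(K)*g(0*r) = 16*(0*4)**2 = 16*0**2 = 16*0 = 0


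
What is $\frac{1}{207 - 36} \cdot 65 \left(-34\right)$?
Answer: $- \frac{2210}{171} \approx -12.924$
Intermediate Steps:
$\frac{1}{207 - 36} \cdot 65 \left(-34\right) = \frac{1}{171} \cdot 65 \left(-34\right) = \frac{65}{171} \left(-34\right) = - \frac{2210}{171}$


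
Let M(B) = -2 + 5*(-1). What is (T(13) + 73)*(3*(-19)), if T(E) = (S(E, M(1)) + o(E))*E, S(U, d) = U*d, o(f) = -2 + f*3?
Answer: 35853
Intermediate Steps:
M(B) = -7 (M(B) = -2 - 5 = -7)
o(f) = -2 + 3*f
T(E) = E*(-2 - 4*E) (T(E) = (E*(-7) + (-2 + 3*E))*E = (-7*E + (-2 + 3*E))*E = (-2 - 4*E)*E = E*(-2 - 4*E))
(T(13) + 73)*(3*(-19)) = (2*13*(-1 - 2*13) + 73)*(3*(-19)) = (2*13*(-1 - 26) + 73)*(-57) = (2*13*(-27) + 73)*(-57) = (-702 + 73)*(-57) = -629*(-57) = 35853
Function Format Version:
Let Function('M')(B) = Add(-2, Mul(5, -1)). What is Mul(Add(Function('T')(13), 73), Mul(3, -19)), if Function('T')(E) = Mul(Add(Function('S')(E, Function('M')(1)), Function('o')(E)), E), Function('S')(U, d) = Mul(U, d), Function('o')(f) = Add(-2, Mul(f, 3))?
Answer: 35853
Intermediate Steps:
Function('M')(B) = -7 (Function('M')(B) = Add(-2, -5) = -7)
Function('o')(f) = Add(-2, Mul(3, f))
Function('T')(E) = Mul(E, Add(-2, Mul(-4, E))) (Function('T')(E) = Mul(Add(Mul(E, -7), Add(-2, Mul(3, E))), E) = Mul(Add(Mul(-7, E), Add(-2, Mul(3, E))), E) = Mul(Add(-2, Mul(-4, E)), E) = Mul(E, Add(-2, Mul(-4, E))))
Mul(Add(Function('T')(13), 73), Mul(3, -19)) = Mul(Add(Mul(2, 13, Add(-1, Mul(-2, 13))), 73), Mul(3, -19)) = Mul(Add(Mul(2, 13, Add(-1, -26)), 73), -57) = Mul(Add(Mul(2, 13, -27), 73), -57) = Mul(Add(-702, 73), -57) = Mul(-629, -57) = 35853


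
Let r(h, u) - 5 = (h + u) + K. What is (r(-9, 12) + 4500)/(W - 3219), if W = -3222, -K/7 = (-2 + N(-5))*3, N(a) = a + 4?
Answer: -4571/6441 ≈ -0.70967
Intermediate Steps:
N(a) = 4 + a
K = 63 (K = -7*(-2 + (4 - 5))*3 = -7*(-2 - 1)*3 = -(-21)*3 = -7*(-9) = 63)
r(h, u) = 68 + h + u (r(h, u) = 5 + ((h + u) + 63) = 5 + (63 + h + u) = 68 + h + u)
(r(-9, 12) + 4500)/(W - 3219) = ((68 - 9 + 12) + 4500)/(-3222 - 3219) = (71 + 4500)/(-6441) = 4571*(-1/6441) = -4571/6441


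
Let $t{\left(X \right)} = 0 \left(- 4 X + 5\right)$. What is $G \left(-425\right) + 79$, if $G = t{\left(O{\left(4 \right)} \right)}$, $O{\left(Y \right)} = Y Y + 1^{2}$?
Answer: $79$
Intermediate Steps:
$O{\left(Y \right)} = 1 + Y^{2}$ ($O{\left(Y \right)} = Y^{2} + 1 = 1 + Y^{2}$)
$t{\left(X \right)} = 0$ ($t{\left(X \right)} = 0 \left(5 - 4 X\right) = 0$)
$G = 0$
$G \left(-425\right) + 79 = 0 \left(-425\right) + 79 = 0 + 79 = 79$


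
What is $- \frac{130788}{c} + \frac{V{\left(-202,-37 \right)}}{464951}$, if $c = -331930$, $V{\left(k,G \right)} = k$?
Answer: $\frac{30371480764}{77165592715} \approx 0.39359$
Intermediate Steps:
$- \frac{130788}{c} + \frac{V{\left(-202,-37 \right)}}{464951} = - \frac{130788}{-331930} - \frac{202}{464951} = \left(-130788\right) \left(- \frac{1}{331930}\right) - \frac{202}{464951} = \frac{65394}{165965} - \frac{202}{464951} = \frac{30371480764}{77165592715}$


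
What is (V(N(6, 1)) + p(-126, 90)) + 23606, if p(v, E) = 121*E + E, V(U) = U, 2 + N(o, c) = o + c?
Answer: 34591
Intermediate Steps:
N(o, c) = -2 + c + o (N(o, c) = -2 + (o + c) = -2 + (c + o) = -2 + c + o)
p(v, E) = 122*E
(V(N(6, 1)) + p(-126, 90)) + 23606 = ((-2 + 1 + 6) + 122*90) + 23606 = (5 + 10980) + 23606 = 10985 + 23606 = 34591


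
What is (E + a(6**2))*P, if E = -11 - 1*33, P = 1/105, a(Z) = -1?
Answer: -3/7 ≈ -0.42857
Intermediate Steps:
P = 1/105 ≈ 0.0095238
E = -44 (E = -11 - 33 = -44)
(E + a(6**2))*P = (-44 - 1)*(1/105) = -45*1/105 = -3/7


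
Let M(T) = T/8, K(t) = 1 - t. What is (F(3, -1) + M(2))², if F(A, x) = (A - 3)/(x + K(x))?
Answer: 1/16 ≈ 0.062500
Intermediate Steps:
M(T) = T/8 (M(T) = T*(⅛) = T/8)
F(A, x) = -3 + A (F(A, x) = (A - 3)/(x + (1 - x)) = (-3 + A)/1 = (-3 + A)*1 = -3 + A)
(F(3, -1) + M(2))² = ((-3 + 3) + (⅛)*2)² = (0 + ¼)² = (¼)² = 1/16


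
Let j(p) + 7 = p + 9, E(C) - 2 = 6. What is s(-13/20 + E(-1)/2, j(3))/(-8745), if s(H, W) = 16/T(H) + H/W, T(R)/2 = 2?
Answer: -467/874500 ≈ -0.00053402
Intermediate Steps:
E(C) = 8 (E(C) = 2 + 6 = 8)
T(R) = 4 (T(R) = 2*2 = 4)
j(p) = 2 + p (j(p) = -7 + (p + 9) = -7 + (9 + p) = 2 + p)
s(H, W) = 4 + H/W (s(H, W) = 16/4 + H/W = 16*(¼) + H/W = 4 + H/W)
s(-13/20 + E(-1)/2, j(3))/(-8745) = (4 + (-13/20 + 8/2)/(2 + 3))/(-8745) = (4 + (-13*1/20 + 8*(½))/5)*(-1/8745) = (4 + (-13/20 + 4)*(⅕))*(-1/8745) = (4 + (67/20)*(⅕))*(-1/8745) = (4 + 67/100)*(-1/8745) = (467/100)*(-1/8745) = -467/874500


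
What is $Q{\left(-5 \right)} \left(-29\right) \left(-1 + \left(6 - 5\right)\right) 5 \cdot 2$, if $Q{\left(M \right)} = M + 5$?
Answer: $0$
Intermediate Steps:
$Q{\left(M \right)} = 5 + M$
$Q{\left(-5 \right)} \left(-29\right) \left(-1 + \left(6 - 5\right)\right) 5 \cdot 2 = \left(5 - 5\right) \left(-29\right) \left(-1 + \left(6 - 5\right)\right) 5 \cdot 2 = 0 \left(-29\right) \left(-1 + \left(6 - 5\right)\right) 10 = 0 \left(-1 + 1\right) 10 = 0 \cdot 0 \cdot 10 = 0 \cdot 0 = 0$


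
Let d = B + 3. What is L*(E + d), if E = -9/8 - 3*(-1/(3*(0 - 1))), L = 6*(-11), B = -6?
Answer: 1353/4 ≈ 338.25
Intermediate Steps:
d = -3 (d = -6 + 3 = -3)
L = -66
E = -17/8 (E = -9*⅛ - 3/((-3*(-1))) = -9/8 - 3/3 = -9/8 - 3*⅓ = -9/8 - 1 = -17/8 ≈ -2.1250)
L*(E + d) = -66*(-17/8 - 3) = -66*(-41/8) = 1353/4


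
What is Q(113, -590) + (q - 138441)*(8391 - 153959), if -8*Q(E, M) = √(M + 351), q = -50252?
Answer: 27467662624 - I*√239/8 ≈ 2.7468e+10 - 1.9325*I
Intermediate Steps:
Q(E, M) = -√(351 + M)/8 (Q(E, M) = -√(M + 351)/8 = -√(351 + M)/8)
Q(113, -590) + (q - 138441)*(8391 - 153959) = -√(351 - 590)/8 + (-50252 - 138441)*(8391 - 153959) = -I*√239/8 - 188693*(-145568) = -I*√239/8 + 27467662624 = 27467662624 - I*√239/8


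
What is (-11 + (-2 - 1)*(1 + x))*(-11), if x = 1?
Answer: 187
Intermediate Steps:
(-11 + (-2 - 1)*(1 + x))*(-11) = (-11 + (-2 - 1)*(1 + 1))*(-11) = (-11 - 3*2)*(-11) = (-11 - 6)*(-11) = -17*(-11) = 187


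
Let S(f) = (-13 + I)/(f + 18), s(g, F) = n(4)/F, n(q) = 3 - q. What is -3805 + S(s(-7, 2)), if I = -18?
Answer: -133237/35 ≈ -3806.8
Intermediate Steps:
s(g, F) = -1/F (s(g, F) = (3 - 1*4)/F = (3 - 4)/F = -1/F)
S(f) = -31/(18 + f) (S(f) = (-13 - 18)/(f + 18) = -31/(18 + f))
-3805 + S(s(-7, 2)) = -3805 - 31/(18 - 1/2) = -3805 - 31/35/2 = -3805 - 31*2/35 = -3805 - 62/35 = -133237/35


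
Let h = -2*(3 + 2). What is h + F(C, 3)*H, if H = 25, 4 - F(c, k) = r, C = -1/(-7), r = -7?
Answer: 265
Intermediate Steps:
C = ⅐ (C = -1*(-⅐) = ⅐ ≈ 0.14286)
F(c, k) = 11 (F(c, k) = 4 - 1*(-7) = 4 + 7 = 11)
h = -10 (h = -2*5 = -10)
h + F(C, 3)*H = -10 + 11*25 = -10 + 275 = 265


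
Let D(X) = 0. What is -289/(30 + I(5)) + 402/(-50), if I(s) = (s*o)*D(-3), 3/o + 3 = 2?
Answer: -2651/150 ≈ -17.673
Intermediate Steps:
o = -3 (o = 3/(-3 + 2) = 3/(-1) = 3*(-1) = -3)
I(s) = 0 (I(s) = (s*(-3))*0 = -3*s*0 = 0)
-289/(30 + I(5)) + 402/(-50) = -289/(30 + 0) + 402/(-50) = -289/30 + 402*(-1/50) = -289*1/30 - 201/25 = -289/30 - 201/25 = -2651/150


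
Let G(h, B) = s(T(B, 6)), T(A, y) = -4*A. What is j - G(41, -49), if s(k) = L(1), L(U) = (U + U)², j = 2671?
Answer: 2667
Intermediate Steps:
L(U) = 4*U² (L(U) = (2*U)² = 4*U²)
s(k) = 4 (s(k) = 4*1² = 4*1 = 4)
G(h, B) = 4
j - G(41, -49) = 2671 - 1*4 = 2671 - 4 = 2667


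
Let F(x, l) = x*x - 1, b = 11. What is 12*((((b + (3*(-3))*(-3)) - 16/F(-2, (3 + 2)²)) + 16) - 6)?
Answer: 512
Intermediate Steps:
F(x, l) = -1 + x² (F(x, l) = x² - 1 = -1 + x²)
12*((((b + (3*(-3))*(-3)) - 16/F(-2, (3 + 2)²)) + 16) - 6) = 12*((((11 + (3*(-3))*(-3)) - 16/(-1 + (-2)²)) + 16) - 6) = 12*((((11 - 9*(-3)) - 16/(-1 + 4)) + 16) - 6) = 12*((((11 + 27) - 16/3) + 16) - 6) = 12*(((38 - 16*⅓) + 16) - 6) = 12*(((38 - 16/3) + 16) - 6) = 12*((98/3 + 16) - 6) = 12*(146/3 - 6) = 12*(128/3) = 512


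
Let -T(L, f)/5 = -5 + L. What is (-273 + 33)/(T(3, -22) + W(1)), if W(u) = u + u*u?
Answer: -20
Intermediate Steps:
T(L, f) = 25 - 5*L (T(L, f) = -5*(-5 + L) = 25 - 5*L)
W(u) = u + u**2
(-273 + 33)/(T(3, -22) + W(1)) = (-273 + 33)/((25 - 5*3) + 1*(1 + 1)) = -240/((25 - 15) + 1*2) = -240/(10 + 2) = -240/12 = -240*1/12 = -20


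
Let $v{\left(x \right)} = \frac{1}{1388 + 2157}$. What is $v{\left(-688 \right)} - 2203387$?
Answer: $- \frac{7811006914}{3545} \approx -2.2034 \cdot 10^{6}$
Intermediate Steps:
$v{\left(x \right)} = \frac{1}{3545}$
$v{\left(-688 \right)} - 2203387 = \frac{1}{3545} - 2203387 = - \frac{7811006914}{3545}$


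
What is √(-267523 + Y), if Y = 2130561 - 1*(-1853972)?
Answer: √3717010 ≈ 1928.0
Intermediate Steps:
Y = 3984533 (Y = 2130561 + 1853972 = 3984533)
√(-267523 + Y) = √(-267523 + 3984533) = √3717010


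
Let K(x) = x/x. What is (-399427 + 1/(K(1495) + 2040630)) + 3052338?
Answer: 5413612426842/2040631 ≈ 2.6529e+6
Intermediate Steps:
K(x) = 1
(-399427 + 1/(K(1495) + 2040630)) + 3052338 = (-399427 + 1/(1 + 2040630)) + 3052338 = (-399427 + 1/2040631) + 3052338 = -815083118436/2040631 + 3052338 = 5413612426842/2040631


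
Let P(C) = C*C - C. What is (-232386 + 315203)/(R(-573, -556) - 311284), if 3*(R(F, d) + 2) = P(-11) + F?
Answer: -82817/311433 ≈ -0.26592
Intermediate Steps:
P(C) = C² - C
R(F, d) = 42 + F/3 (R(F, d) = -2 + (-11*(-1 - 11) + F)/3 = -2 + (-11*(-12) + F)/3 = -2 + (132 + F)/3 = -2 + (44 + F/3) = 42 + F/3)
(-232386 + 315203)/(R(-573, -556) - 311284) = (-232386 + 315203)/((42 + (⅓)*(-573)) - 311284) = 82817/((42 - 191) - 311284) = 82817/(-149 - 311284) = 82817/(-311433) = 82817*(-1/311433) = -82817/311433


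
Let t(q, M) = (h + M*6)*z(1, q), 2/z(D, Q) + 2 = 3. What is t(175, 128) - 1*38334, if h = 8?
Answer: -36782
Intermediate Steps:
z(D, Q) = 2 (z(D, Q) = 2/(-2 + 3) = 2/1 = 2*1 = 2)
t(q, M) = 16 + 12*M (t(q, M) = (8 + M*6)*2 = (8 + 6*M)*2 = 16 + 12*M)
t(175, 128) - 1*38334 = (16 + 12*128) - 1*38334 = (16 + 1536) - 38334 = 1552 - 38334 = -36782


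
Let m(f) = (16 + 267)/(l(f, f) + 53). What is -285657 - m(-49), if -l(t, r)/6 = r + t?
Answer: -183106420/641 ≈ -2.8566e+5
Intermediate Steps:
l(t, r) = -6*r - 6*t (l(t, r) = -6*(r + t) = -6*r - 6*t)
m(f) = 283/(53 - 12*f) (m(f) = (16 + 267)/((-6*f - 6*f) + 53) = 283/(-12*f + 53) = 283/(53 - 12*f))
-285657 - m(-49) = -285657 - 283/(53 - 12*(-49)) = -285657 - 283/(53 + 588) = -285657 - 283/641 = -183106420/641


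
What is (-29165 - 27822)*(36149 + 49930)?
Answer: -4905383973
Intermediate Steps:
(-29165 - 27822)*(36149 + 49930) = -56987*86079 = -4905383973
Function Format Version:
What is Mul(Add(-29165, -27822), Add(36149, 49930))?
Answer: -4905383973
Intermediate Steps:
Mul(Add(-29165, -27822), Add(36149, 49930)) = Mul(-56987, 86079) = -4905383973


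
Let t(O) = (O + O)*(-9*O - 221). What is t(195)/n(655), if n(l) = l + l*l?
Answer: -9633/5371 ≈ -1.7935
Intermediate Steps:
t(O) = 2*O*(-221 - 9*O) (t(O) = (2*O)*(-221 - 9*O) = 2*O*(-221 - 9*O))
n(l) = l + l²
t(195)/n(655) = (-2*195*(221 + 9*195))/((655*(1 + 655))) = (-2*195*(221 + 1755))/((655*656)) = -2*195*1976/429680 = -770640*1/429680 = -9633/5371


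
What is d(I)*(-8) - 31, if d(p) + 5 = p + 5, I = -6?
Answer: 17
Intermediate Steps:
d(p) = p (d(p) = -5 + (p + 5) = -5 + (5 + p) = p)
d(I)*(-8) - 31 = -6*(-8) - 31 = 48 - 31 = 17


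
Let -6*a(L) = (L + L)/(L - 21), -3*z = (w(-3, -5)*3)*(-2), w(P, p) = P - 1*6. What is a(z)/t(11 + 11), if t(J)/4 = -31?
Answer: 1/806 ≈ 0.0012407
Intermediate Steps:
w(P, p) = -6 + P (w(P, p) = P - 6 = -6 + P)
z = -18 (z = -(-6 - 3)*3*(-2)/3 = -(-9*3)*(-2)/3 = -(-9)*(-2) = -1/3*54 = -18)
a(L) = -L/(3*(-21 + L)) (a(L) = -(L + L)/(6*(L - 21)) = -2*L/(6*(-21 + L)) = -L/(3*(-21 + L)))
t(J) = -124 (t(J) = 4*(-31) = -124)
a(z)/t(11 + 11) = -1*(-18)/(-63 + 3*(-18))/(-124) = -1*(-18)/(-63 - 54)*(-1/124) = -1*(-18)/(-117)*(-1/124) = -1*(-18)*(-1/117)*(-1/124) = -2/13*(-1/124) = 1/806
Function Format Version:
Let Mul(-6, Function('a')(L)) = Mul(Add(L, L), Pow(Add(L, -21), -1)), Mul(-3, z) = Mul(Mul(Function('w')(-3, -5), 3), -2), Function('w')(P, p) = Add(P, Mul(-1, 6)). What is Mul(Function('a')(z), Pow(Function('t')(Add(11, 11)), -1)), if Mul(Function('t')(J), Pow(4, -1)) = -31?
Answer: Rational(1, 806) ≈ 0.0012407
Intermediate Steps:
Function('w')(P, p) = Add(-6, P) (Function('w')(P, p) = Add(P, -6) = Add(-6, P))
z = -18 (z = Mul(Rational(-1, 3), Mul(Mul(Add(-6, -3), 3), -2)) = Mul(Rational(-1, 3), Mul(Mul(-9, 3), -2)) = Mul(Rational(-1, 3), Mul(-27, -2)) = Mul(Rational(-1, 3), 54) = -18)
Function('a')(L) = Mul(Rational(-1, 3), L, Pow(Add(-21, L), -1)) (Function('a')(L) = Mul(Rational(-1, 6), Mul(Add(L, L), Pow(Add(L, -21), -1))) = Mul(Rational(-1, 6), Mul(Mul(2, L), Pow(Add(-21, L), -1))) = Mul(Rational(-1, 6), Mul(2, L, Pow(Add(-21, L), -1))) = Mul(Rational(-1, 3), L, Pow(Add(-21, L), -1)))
Function('t')(J) = -124 (Function('t')(J) = Mul(4, -31) = -124)
Mul(Function('a')(z), Pow(Function('t')(Add(11, 11)), -1)) = Mul(Mul(-1, -18, Pow(Add(-63, Mul(3, -18)), -1)), Pow(-124, -1)) = Mul(Mul(-1, -18, Pow(Add(-63, -54), -1)), Rational(-1, 124)) = Mul(Mul(-1, -18, Pow(-117, -1)), Rational(-1, 124)) = Mul(Mul(-1, -18, Rational(-1, 117)), Rational(-1, 124)) = Mul(Rational(-2, 13), Rational(-1, 124)) = Rational(1, 806)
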